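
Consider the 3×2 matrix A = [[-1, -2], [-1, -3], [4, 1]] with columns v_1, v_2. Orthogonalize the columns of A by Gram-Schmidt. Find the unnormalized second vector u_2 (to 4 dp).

u_2 = (-1.5000, -2.5000, -1.0000)

v_1 = (-1, -1, 4); ‖v_1‖ = 4.2426, so e_1 = (-0.2357, -0.2357, 0.9428).
e_1·v_2 = (-0.2357)·(-2) + (-0.2357)·(-3) + 0.9428·1 = 2.1213.
u_2 = v_2 − 2.1213·e_1 = (-1.5000, -2.5000, -1.0000).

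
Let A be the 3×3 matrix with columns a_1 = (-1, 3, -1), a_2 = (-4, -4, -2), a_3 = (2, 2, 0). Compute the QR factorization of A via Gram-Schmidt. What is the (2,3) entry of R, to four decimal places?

q_1 = a_1/‖a_1‖ = (-1, 3, -1)/3.3166 = (-0.3015, 0.9045, -0.3015).
r_{12} = q_1·a_2 = -1.8091.
u_2 = a_2 + 1.8091·q_1 = (-4.5455, -2.3636, -2.5455).
‖u_2‖ = 5.7208, so q_2 = (-0.7946, -0.4132, -0.4449).
r_{23} = q_2·a_3 = -2.4154.

r_{23} = -2.4154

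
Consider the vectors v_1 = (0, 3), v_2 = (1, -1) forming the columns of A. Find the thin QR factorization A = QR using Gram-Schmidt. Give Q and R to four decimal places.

v_1 = (0, 3); ‖v_1‖ = 3.0000, so q_1 = (0.0000, 1.0000).
q_1·v_2 = 0.0000·1 + 1.0000·(-1) = -1.0000.
u_2 = v_2 + 1.0000·q_1 = (1.0000, 0.0000).
‖u_2‖ = 1.0000, so q_2 = (1.0000, 0.0000).

Q = [[0.0000, 1.0000], [1.0000, 0.0000]], R = [[3.0000, -1.0000], [0.0000, 1.0000]]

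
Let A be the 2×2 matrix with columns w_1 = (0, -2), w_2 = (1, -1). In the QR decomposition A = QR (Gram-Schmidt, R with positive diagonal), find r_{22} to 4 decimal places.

r_{22} = 1.0000

w_1 = (0, -2); ‖w_1‖ = 2.0000, so q_1 = (0.0000, -1.0000).
q_1·w_2 = 0.0000·1 + (-1.0000)·(-1) = 1.0000.
u_2 = w_2 − 1.0000·q_1 = (1.0000, 0.0000).
r_{22} = ‖u_2‖ = 1.0000.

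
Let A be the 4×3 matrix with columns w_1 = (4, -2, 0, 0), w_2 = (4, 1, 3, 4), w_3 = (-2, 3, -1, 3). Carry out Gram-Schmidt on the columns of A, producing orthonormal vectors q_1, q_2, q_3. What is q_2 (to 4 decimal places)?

w_1 = (4, -2, 0, 0); ‖w_1‖ = 4.4721, so q_1 = (0.8944, -0.4472, 0.0000, 0.0000).
q_1·w_2 = 0.8944·4 + (-0.4472)·1 + 0.0000·3 + 0.0000·4 = 3.1305.
u_2 = w_2 − 3.1305·q_1 = (1.2000, 2.4000, 3.0000, 4.0000).
‖u_2‖ = 5.6745, so q_2 = (0.2115, 0.4229, 0.5287, 0.7049).

q_2 = (0.2115, 0.4229, 0.5287, 0.7049)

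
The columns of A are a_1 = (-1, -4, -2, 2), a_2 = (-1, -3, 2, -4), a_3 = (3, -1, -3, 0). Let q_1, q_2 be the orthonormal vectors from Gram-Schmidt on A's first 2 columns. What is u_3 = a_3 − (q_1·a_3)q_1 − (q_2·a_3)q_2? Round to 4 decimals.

u_3 = (3.0788, -0.4753, -2.0040, -1.4152)

a_1 = (-1, -4, -2, 2); ‖a_1‖ = 5.0000, so q_1 = (-0.2000, -0.8000, -0.4000, 0.4000).
q_1·a_2 = (-0.2000)·(-1) + (-0.8000)·(-3) + (-0.4000)·2 + 0.4000·(-4) = 0.2000.
u_2 = a_2 − 0.2000·q_1 = (-0.9600, -2.8400, 2.0800, -4.0800).
‖u_2‖ = 5.4736, so q_2 = (-0.1754, -0.5189, 0.3800, -0.7454).
q_1·a_3 = (-0.2000)·3 + (-0.8000)·(-1) + (-0.4000)·(-3) + 0.4000·0 = 1.4000; q_2·a_3 = (-0.1754)·3 + (-0.5189)·(-1) + 0.3800·(-3) + (-0.7454)·0 = -1.1473.
u_3 = a_3 − 1.4000·q_1 + 1.1473·q_2 = (3.0788, -0.4753, -2.0040, -1.4152).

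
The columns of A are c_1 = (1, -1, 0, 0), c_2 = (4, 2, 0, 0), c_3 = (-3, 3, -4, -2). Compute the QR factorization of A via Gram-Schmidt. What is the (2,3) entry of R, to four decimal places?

r_{23} = 0.0000

c_1 = (1, -1, 0, 0); ‖c_1‖ = 1.4142, so q_1 = (0.7071, -0.7071, 0.0000, 0.0000).
q_1·c_2 = 0.7071·4 + (-0.7071)·2 + 0.0000·0 + 0.0000·0 = 1.4142.
u_2 = c_2 − 1.4142·q_1 = (3.0000, 3.0000, 0.0000, 0.0000).
‖u_2‖ = 4.2426, so q_2 = (0.7071, 0.7071, 0.0000, 0.0000).
r_{23} = q_2·c_3 = 0.0000.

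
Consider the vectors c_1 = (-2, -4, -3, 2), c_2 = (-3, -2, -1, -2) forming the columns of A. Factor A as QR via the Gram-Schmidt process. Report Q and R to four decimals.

c_1 = (-2, -4, -3, 2); ‖c_1‖ = 5.7446, so e_1 = (-0.3482, -0.6963, -0.5222, 0.3482).
e_1·c_2 = (-0.3482)·(-3) + (-0.6963)·(-2) + (-0.5222)·(-1) + 0.3482·(-2) = 2.2630.
u_2 = c_2 − 2.2630·e_1 = (-2.2121, -0.4242, 0.1818, -2.7879).
‖u_2‖ = 3.5887, so e_2 = (-0.6164, -0.1182, 0.0507, -0.7768).

Q = [[-0.3482, -0.6164], [-0.6963, -0.1182], [-0.5222, 0.0507], [0.3482, -0.7768]], R = [[5.7446, 2.2630], [0.0000, 3.5887]]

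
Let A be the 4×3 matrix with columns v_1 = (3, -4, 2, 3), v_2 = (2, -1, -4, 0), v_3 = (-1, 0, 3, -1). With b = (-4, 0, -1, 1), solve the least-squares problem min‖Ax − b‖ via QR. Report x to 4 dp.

x = (-0.2309, -1.1120, -1.4152)

v_1 = (3, -4, 2, 3); ‖v_1‖ = 6.1644, so q_1 = (0.4867, -0.6489, 0.3244, 0.4867).
q_1·v_2 = 0.4867·2 + (-0.6489)·(-1) + 0.3244·(-4) + 0.4867·0 = 0.3244.
u_2 = v_2 − 0.3244·q_1 = (1.8421, -0.7895, -4.1053, -0.1579).
‖u_2‖ = 4.5711, so q_2 = (0.4030, -0.1727, -0.8981, -0.0345).
q_1·v_3 = 0.4867·(-1) + (-0.6489)·0 + 0.3244·3 + 0.4867·(-1) = 0.0000; q_2·v_3 = 0.4030·(-1) + (-0.1727)·0 + (-0.8981)·3 + (-0.0345)·(-1) = -3.0627.
u_3 = v_3 + 0.0000·q_1 + 3.0627·q_2 = (0.2343, -0.5290, 0.2494, -1.1058).
‖u_3‖ = 1.2727, so q_3 = (0.1841, -0.4156, 0.1959, -0.8689).
Qᵀb = (-1.7844, -0.7484, -1.8011).
Back-substitute: x_3 = -1.8011/1.2727 = -1.4152.
x_2 = (-0.7484 + 3.0627·(-1.4152))/4.5711 = -1.1120.
x_1 = (-1.7844 − 0.3244·(-1.1120) + 0.0000·(-1.4152))/6.1644 = -0.2309.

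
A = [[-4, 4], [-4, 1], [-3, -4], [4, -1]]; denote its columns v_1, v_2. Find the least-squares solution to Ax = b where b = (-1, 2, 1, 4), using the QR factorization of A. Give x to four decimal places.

x = (0.1037, -0.2575)

v_1 = (-4, -4, -3, 4); ‖v_1‖ = 7.5498, so e_1 = (-0.5298, -0.5298, -0.3974, 0.5298).
e_1·v_2 = (-0.5298)·4 + (-0.5298)·1 + (-0.3974)·(-4) + 0.5298·(-1) = -1.5894.
u_2 = v_2 + 1.5894·e_1 = (3.1579, 0.1579, -4.6316, -0.1579).
‖u_2‖ = 5.6101, so e_2 = (0.5629, 0.0281, -0.8256, -0.0281).
Qᵀb = (1.1921, -1.4448).
Back-substitute: x_2 = -1.4448/5.6101 = -0.2575.
x_1 = (1.1921 + 1.5894·(-0.2575))/7.5498 = 0.1037.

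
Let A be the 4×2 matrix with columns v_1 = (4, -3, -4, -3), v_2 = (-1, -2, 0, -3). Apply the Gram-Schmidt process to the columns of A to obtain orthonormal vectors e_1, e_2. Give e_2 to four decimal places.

e_2 = (-0.5525, -0.3938, 0.2586, -0.6876)

v_1 = (4, -3, -4, -3); ‖v_1‖ = 7.0711, so e_1 = (0.5657, -0.4243, -0.5657, -0.4243).
e_1·v_2 = 0.5657·(-1) + (-0.4243)·(-2) + (-0.5657)·0 + (-0.4243)·(-3) = 1.5556.
u_2 = v_2 − 1.5556·e_1 = (-1.8800, -1.3400, 0.8800, -2.3400).
‖u_2‖ = 3.4029, so e_2 = (-0.5525, -0.3938, 0.2586, -0.6876).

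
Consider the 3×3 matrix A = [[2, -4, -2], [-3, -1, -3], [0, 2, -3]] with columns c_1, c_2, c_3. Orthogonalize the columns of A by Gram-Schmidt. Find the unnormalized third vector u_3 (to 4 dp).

c_1 = (2, -3, 0); ‖c_1‖ = 3.6056, so q_1 = (0.5547, -0.8321, 0.0000).
q_1·c_2 = 0.5547·(-4) + (-0.8321)·(-1) + 0.0000·2 = -1.3868.
u_2 = c_2 + 1.3868·q_1 = (-3.2308, -2.1538, 2.0000).
‖u_2‖ = 4.3677, so q_2 = (-0.7397, -0.4931, 0.4579).
q_1·c_3 = 0.5547·(-2) + (-0.8321)·(-3) + 0.0000·(-3) = 1.3868; q_2·c_3 = (-0.7397)·(-2) + (-0.4931)·(-3) + 0.4579·(-3) = 1.5851.
u_3 = c_3 − 1.3868·q_1 − 1.5851·q_2 = (-1.5968, -1.0645, -3.7258).

u_3 = (-1.5968, -1.0645, -3.7258)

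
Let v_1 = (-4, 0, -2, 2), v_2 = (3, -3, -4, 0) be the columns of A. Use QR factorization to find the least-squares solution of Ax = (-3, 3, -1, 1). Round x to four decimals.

x = (0.6100, -0.3400)

q_1 = v_1/‖v_1‖ = (-4, 0, -2, 2)/4.8990 = (-0.8165, 0.0000, -0.4082, 0.4082).
r_{12} = q_1·v_2 = -0.8165.
u_2 = v_2 + 0.8165·q_1 = (2.3333, -3.0000, -4.3333, 0.3333).
‖u_2‖ = 5.7735, so q_2 = (0.4041, -0.5196, -0.7506, 0.0577).
Qᵀb = (3.2660, -1.9630).
Back-substitute: x_2 = -1.9630/5.7735 = -0.3400.
x_1 = (3.2660 + 0.8165·(-0.3400))/4.8990 = 0.6100.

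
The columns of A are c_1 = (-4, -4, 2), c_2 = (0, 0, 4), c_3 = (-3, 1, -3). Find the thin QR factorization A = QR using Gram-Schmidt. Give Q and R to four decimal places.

Q = [[-0.6667, 0.2357, -0.7071], [-0.6667, 0.2357, 0.7071], [0.3333, 0.9428, 0.0000]], R = [[6.0000, 1.3333, 0.3333], [0.0000, 3.7712, -3.2998], [0.0000, 0.0000, 2.8284]]

e_1 = c_1/‖c_1‖ = (-4, -4, 2)/6.0000 = (-0.6667, -0.6667, 0.3333).
r_{12} = e_1·c_2 = 1.3333.
u_2 = c_2 − 1.3333·e_1 = (0.8889, 0.8889, 3.5556).
‖u_2‖ = 3.7712, so e_2 = (0.2357, 0.2357, 0.9428).
r_{13} = e_1·c_3 = 0.3333; r_{23} = e_2·c_3 = -3.2998.
u_3 = c_3 − 0.3333·e_1 + 3.2998·e_2 = (-2.0000, 2.0000, 0.0000).
‖u_3‖ = 2.8284, so e_3 = (-0.7071, 0.7071, 0.0000).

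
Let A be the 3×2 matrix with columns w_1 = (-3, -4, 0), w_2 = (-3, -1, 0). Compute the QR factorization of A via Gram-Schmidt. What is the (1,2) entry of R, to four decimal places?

e_1 = w_1/‖w_1‖ = (-3, -4, 0)/5.0000 = (-0.6000, -0.8000, 0.0000).
r_{12} = e_1·w_2 = 2.6000.

r_{12} = 2.6000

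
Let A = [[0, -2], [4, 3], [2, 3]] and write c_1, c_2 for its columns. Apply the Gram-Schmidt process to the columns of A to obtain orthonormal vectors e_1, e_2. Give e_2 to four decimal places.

e_2 = (-0.8305, -0.2491, 0.4983)

c_1 = (0, 4, 2); ‖c_1‖ = 4.4721, so e_1 = (0.0000, 0.8944, 0.4472).
e_1·c_2 = 0.0000·(-2) + 0.8944·3 + 0.4472·3 = 4.0249.
u_2 = c_2 − 4.0249·e_1 = (-2.0000, -0.6000, 1.2000).
‖u_2‖ = 2.4083, so e_2 = (-0.8305, -0.2491, 0.4983).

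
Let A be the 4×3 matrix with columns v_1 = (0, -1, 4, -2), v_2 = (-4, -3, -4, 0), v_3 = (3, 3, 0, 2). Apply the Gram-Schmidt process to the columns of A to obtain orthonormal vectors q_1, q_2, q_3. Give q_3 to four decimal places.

v_1 = (0, -1, 4, -2); ‖v_1‖ = 4.5826, so q_1 = (0.0000, -0.2182, 0.8729, -0.4364).
q_1·v_2 = 0.0000·(-4) + (-0.2182)·(-3) + 0.8729·(-4) + (-0.4364)·0 = -2.8368.
u_2 = v_2 + 2.8368·q_1 = (-4.0000, -3.6190, -1.5238, -1.2381).
‖u_2‖ = 5.7404, so q_2 = (-0.6968, -0.6305, -0.2655, -0.2157).
q_1·v_3 = 0.0000·3 + (-0.2182)·3 + 0.8729·0 + (-0.4364)·2 = -1.5275; q_2·v_3 = (-0.6968)·3 + (-0.6305)·3 + (-0.2655)·0 + (-0.2157)·2 = -4.4132.
u_3 = v_3 + 1.5275·q_1 + 4.4132·q_2 = (-0.0751, -0.1156, 0.1618, 0.3815).
‖u_3‖ = 0.4368, so q_3 = (-0.1721, -0.2647, 0.3706, 0.8735).

q_3 = (-0.1721, -0.2647, 0.3706, 0.8735)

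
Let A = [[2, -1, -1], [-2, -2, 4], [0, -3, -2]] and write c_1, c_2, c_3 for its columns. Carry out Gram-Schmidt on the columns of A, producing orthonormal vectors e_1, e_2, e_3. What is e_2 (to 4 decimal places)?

c_1 = (2, -2, 0); ‖c_1‖ = 2.8284, so e_1 = (0.7071, -0.7071, 0.0000).
e_1·c_2 = 0.7071·(-1) + (-0.7071)·(-2) + 0.0000·(-3) = 0.7071.
u_2 = c_2 − 0.7071·e_1 = (-1.5000, -1.5000, -3.0000).
‖u_2‖ = 3.6742, so e_2 = (-0.4082, -0.4082, -0.8165).

e_2 = (-0.4082, -0.4082, -0.8165)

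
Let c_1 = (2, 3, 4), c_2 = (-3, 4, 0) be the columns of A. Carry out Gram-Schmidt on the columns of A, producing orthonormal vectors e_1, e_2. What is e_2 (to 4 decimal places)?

c_1 = (2, 3, 4); ‖c_1‖ = 5.3852, so e_1 = (0.3714, 0.5571, 0.7428).
e_1·c_2 = 0.3714·(-3) + 0.5571·4 + 0.7428·0 = 1.1142.
u_2 = c_2 − 1.1142·e_1 = (-3.4138, 3.3793, -0.8276).
‖u_2‖ = 4.8743, so e_2 = (-0.7004, 0.6933, -0.1698).

e_2 = (-0.7004, 0.6933, -0.1698)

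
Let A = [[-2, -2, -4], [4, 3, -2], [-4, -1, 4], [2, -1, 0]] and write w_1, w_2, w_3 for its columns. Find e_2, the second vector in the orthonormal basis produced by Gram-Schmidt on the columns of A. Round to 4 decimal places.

w_1 = (-2, 4, -4, 2); ‖w_1‖ = 6.3246, so e_1 = (-0.3162, 0.6325, -0.6325, 0.3162).
e_1·w_2 = (-0.3162)·(-2) + 0.6325·3 + (-0.6325)·(-1) + 0.3162·(-1) = 2.8460.
u_2 = w_2 − 2.8460·e_1 = (-1.1000, 1.2000, 0.8000, -1.9000).
‖u_2‖ = 2.6268, so e_2 = (-0.4188, 0.4568, 0.3046, -0.7233).

e_2 = (-0.4188, 0.4568, 0.3046, -0.7233)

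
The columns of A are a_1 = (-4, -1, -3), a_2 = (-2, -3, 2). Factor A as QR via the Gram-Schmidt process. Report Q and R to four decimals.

a_1 = (-4, -1, -3); ‖a_1‖ = 5.0990, so e_1 = (-0.7845, -0.1961, -0.5883).
e_1·a_2 = (-0.7845)·(-2) + (-0.1961)·(-3) + (-0.5883)·2 = 0.9806.
u_2 = a_2 − 0.9806·e_1 = (-1.2308, -2.8077, 2.5769).
‖u_2‖ = 4.0048, so e_2 = (-0.3073, -0.7011, 0.6435).

Q = [[-0.7845, -0.3073], [-0.1961, -0.7011], [-0.5883, 0.6435]], R = [[5.0990, 0.9806], [0.0000, 4.0048]]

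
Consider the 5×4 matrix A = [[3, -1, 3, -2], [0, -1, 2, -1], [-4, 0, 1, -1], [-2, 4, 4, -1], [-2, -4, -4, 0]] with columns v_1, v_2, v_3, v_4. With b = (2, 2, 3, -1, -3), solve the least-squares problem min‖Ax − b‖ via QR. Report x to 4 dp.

e_1 = v_1/‖v_1‖ = (3, 0, -4, -2, -2)/5.7446 = (0.5222, 0.0000, -0.6963, -0.3482, -0.3482).
r_{12} = e_1·v_2 = -0.5222.
u_2 = v_2 + 0.5222·e_1 = (-0.7273, -1.0000, -0.3636, 3.8182, -4.1818).
‖u_2‖ = 5.8075, so e_2 = (-0.1252, -0.1722, -0.0626, 0.6575, -0.7201).
r_{13} = e_1·v_3 = 0.8704; r_{23} = e_2·v_3 = 4.7274.
u_3 = v_3 − 0.8704·e_1 − 4.7274·e_2 = (3.1375, 2.8140, 1.9021, 1.1950, -0.2929).
‖u_3‖ = 4.7848, so e_3 = (0.6557, 0.5881, 0.3975, 0.2497, -0.0612).
r_{14} = e_1·v_4 = 0.0000; r_{24} = e_2·v_4 = -0.1722; r_{34} = e_3·v_4 = -2.5468.
u_4 = v_4 − 0.0000·e_1 + 0.1722·e_2 + 2.5468·e_3 = (-0.3516, 0.4682, 0.0016, -0.2507, -0.2799).
‖u_4‖ = 0.6957, so e_4 = (-0.5053, 0.6730, 0.0024, -0.3604, -0.4023).
Qᵀb = (0.3482, 0.7201, 3.6142, 1.9098).
Back-substitute: x_4 = 1.9098/0.6957 = 2.7451.
x_3 = (3.6142 + 2.5468·2.7451)/4.7848 = 2.2165.
x_2 = (0.7201 − 4.7274·2.2165 + 0.1722·2.7451)/5.8075 = -1.5989.
x_1 = (0.3482 + 0.5222·(-1.5989) − 0.8704·2.2165 − 0.0000·2.7451)/5.7446 = -0.4206.

x = (-0.4206, -1.5989, 2.2165, 2.7451)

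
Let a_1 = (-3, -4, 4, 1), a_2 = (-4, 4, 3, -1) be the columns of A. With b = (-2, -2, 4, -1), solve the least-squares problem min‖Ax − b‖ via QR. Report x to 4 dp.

x = (0.6571, 0.2000)

q_1 = a_1/‖a_1‖ = (-3, -4, 4, 1)/6.4807 = (-0.4629, -0.6172, 0.6172, 0.1543).
r_{12} = q_1·a_2 = 1.0801.
u_2 = a_2 − 1.0801·q_1 = (-3.5000, 4.6667, 2.3333, -1.1667).
‖u_2‖ = 6.3901, so q_2 = (-0.5477, 0.7303, 0.3651, -0.1826).
Qᵀb = (4.4748, 1.2780).
Back-substitute: x_2 = 1.2780/6.3901 = 0.2000.
x_1 = (4.4748 − 1.0801·0.2000)/6.4807 = 0.6571.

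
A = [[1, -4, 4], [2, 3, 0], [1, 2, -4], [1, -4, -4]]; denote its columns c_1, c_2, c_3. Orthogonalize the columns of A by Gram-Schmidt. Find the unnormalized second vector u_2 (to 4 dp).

u_2 = (-4.0000, 3.0000, 2.0000, -4.0000)

c_1 = (1, 2, 1, 1); ‖c_1‖ = 2.6458, so q_1 = (0.3780, 0.7559, 0.3780, 0.3780).
q_1·c_2 = 0.3780·(-4) + 0.7559·3 + 0.3780·2 + 0.3780·(-4) = 0.0000.
u_2 = c_2 + 0.0000·q_1 = (-4.0000, 3.0000, 2.0000, -4.0000).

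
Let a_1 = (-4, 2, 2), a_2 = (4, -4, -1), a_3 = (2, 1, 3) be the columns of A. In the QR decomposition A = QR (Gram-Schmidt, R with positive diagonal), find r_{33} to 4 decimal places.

a_1 = (-4, 2, 2); ‖a_1‖ = 4.8990, so e_1 = (-0.8165, 0.4082, 0.4082).
e_1·a_2 = (-0.8165)·4 + 0.4082·(-4) + 0.4082·(-1) = -5.3072.
u_2 = a_2 + 5.3072·e_1 = (-0.3333, -1.8333, 1.1667).
‖u_2‖ = 2.1985, so e_2 = (-0.1516, -0.8339, 0.5307).
e_1·a_3 = (-0.8165)·2 + 0.4082·1 + 0.4082·3 = 0.0000; e_2·a_3 = (-0.1516)·2 + (-0.8339)·1 + 0.5307·3 = 0.4549.
u_3 = a_3 − 0.0000·e_1 − 0.4549·e_2 = (2.0690, 1.3793, 2.7586).
r_{33} = ‖u_3‖ = 3.7139.

r_{33} = 3.7139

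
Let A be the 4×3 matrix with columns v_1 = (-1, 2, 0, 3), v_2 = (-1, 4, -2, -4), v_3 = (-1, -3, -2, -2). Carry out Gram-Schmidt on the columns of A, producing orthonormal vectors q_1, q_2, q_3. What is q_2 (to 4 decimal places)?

v_1 = (-1, 2, 0, 3); ‖v_1‖ = 3.7417, so q_1 = (-0.2673, 0.5345, 0.0000, 0.8018).
q_1·v_2 = (-0.2673)·(-1) + 0.5345·4 + 0.0000·(-2) + 0.8018·(-4) = -0.8018.
u_2 = v_2 + 0.8018·q_1 = (-1.2143, 4.4286, -2.0000, -3.3571).
‖u_2‖ = 6.0297, so q_2 = (-0.2014, 0.7345, -0.3317, -0.5568).

q_2 = (-0.2014, 0.7345, -0.3317, -0.5568)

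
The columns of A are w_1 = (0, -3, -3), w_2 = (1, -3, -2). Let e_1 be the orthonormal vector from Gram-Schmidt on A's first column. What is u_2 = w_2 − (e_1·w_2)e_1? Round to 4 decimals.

u_2 = (1.0000, -0.5000, 0.5000)

w_1 = (0, -3, -3); ‖w_1‖ = 4.2426, so e_1 = (0.0000, -0.7071, -0.7071).
e_1·w_2 = 0.0000·1 + (-0.7071)·(-3) + (-0.7071)·(-2) = 3.5355.
u_2 = w_2 − 3.5355·e_1 = (1.0000, -0.5000, 0.5000).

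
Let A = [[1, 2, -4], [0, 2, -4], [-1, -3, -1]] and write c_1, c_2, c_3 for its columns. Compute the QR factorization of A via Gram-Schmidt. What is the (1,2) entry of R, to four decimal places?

c_1 = (1, 0, -1); ‖c_1‖ = 1.4142, so e_1 = (0.7071, 0.0000, -0.7071).
r_{12} = e_1·c_2 = 3.5355.

r_{12} = 3.5355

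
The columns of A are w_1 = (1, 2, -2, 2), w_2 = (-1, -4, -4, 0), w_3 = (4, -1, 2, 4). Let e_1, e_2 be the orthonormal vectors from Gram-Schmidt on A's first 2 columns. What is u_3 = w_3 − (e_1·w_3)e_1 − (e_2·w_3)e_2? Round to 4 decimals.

w_1 = (1, 2, -2, 2); ‖w_1‖ = 3.6056, so e_1 = (0.2774, 0.5547, -0.5547, 0.5547).
e_1·w_2 = 0.2774·(-1) + 0.5547·(-4) + (-0.5547)·(-4) + 0.5547·0 = -0.2774.
u_2 = w_2 + 0.2774·e_1 = (-0.9231, -3.8462, -4.1538, 0.1538).
‖u_2‖ = 5.7379, so e_2 = (-0.1609, -0.6703, -0.7239, 0.0268).
e_1·w_3 = 0.2774·4 + 0.5547·(-1) + (-0.5547)·2 + 0.5547·4 = 1.6641; e_2·w_3 = (-0.1609)·4 + (-0.6703)·(-1) + (-0.7239)·2 + 0.0268·4 = -1.3138.
u_3 = w_3 − 1.6641·e_1 + 1.3138·e_2 = (3.3271, -2.8037, 1.9720, 3.1121).

u_3 = (3.3271, -2.8037, 1.9720, 3.1121)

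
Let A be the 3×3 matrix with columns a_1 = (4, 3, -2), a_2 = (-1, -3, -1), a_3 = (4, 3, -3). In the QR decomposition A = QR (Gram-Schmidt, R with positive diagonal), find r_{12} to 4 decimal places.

a_1 = (4, 3, -2); ‖a_1‖ = 5.3852, so q_1 = (0.7428, 0.5571, -0.3714).
r_{12} = q_1·a_2 = -2.0426.

r_{12} = -2.0426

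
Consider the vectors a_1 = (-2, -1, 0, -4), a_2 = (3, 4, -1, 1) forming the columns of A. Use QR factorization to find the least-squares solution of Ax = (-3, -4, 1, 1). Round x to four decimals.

e_1 = a_1/‖a_1‖ = (-2, -1, 0, -4)/4.5826 = (-0.4364, -0.2182, 0.0000, -0.8729).
r_{12} = e_1·a_2 = -3.0551.
u_2 = a_2 + 3.0551·e_1 = (1.6667, 3.3333, -1.0000, -1.6667).
‖u_2‖ = 4.2032, so e_2 = (0.3965, 0.7931, -0.2379, -0.3965).
Qᵀb = (1.3093, -4.9962).
Back-substitute: x_2 = -4.9962/4.2032 = -1.1887.
x_1 = (1.3093 + 3.0551·(-1.1887))/4.5826 = -0.5067.

x = (-0.5067, -1.1887)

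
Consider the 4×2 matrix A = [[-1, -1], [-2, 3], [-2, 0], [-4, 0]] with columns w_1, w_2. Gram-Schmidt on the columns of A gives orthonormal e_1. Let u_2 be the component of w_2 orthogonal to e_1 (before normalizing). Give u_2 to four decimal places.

e_1 = w_1/‖w_1‖ = (-1, -2, -2, -4)/5.0000 = (-0.2000, -0.4000, -0.4000, -0.8000).
r_{12} = e_1·w_2 = -1.0000.
u_2 = w_2 + 1.0000·e_1 = (-1.2000, 2.6000, -0.4000, -0.8000).

u_2 = (-1.2000, 2.6000, -0.4000, -0.8000)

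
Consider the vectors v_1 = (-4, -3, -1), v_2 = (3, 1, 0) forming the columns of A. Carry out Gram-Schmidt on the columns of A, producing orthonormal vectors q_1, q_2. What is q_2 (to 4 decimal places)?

q_2 = (0.5967, -0.6298, -0.4972)

v_1 = (-4, -3, -1); ‖v_1‖ = 5.0990, so q_1 = (-0.7845, -0.5883, -0.1961).
q_1·v_2 = (-0.7845)·3 + (-0.5883)·1 + (-0.1961)·0 = -2.9417.
u_2 = v_2 + 2.9417·q_1 = (0.6923, -0.7308, -0.5769).
‖u_2‖ = 1.1602, so q_2 = (0.5967, -0.6298, -0.4972).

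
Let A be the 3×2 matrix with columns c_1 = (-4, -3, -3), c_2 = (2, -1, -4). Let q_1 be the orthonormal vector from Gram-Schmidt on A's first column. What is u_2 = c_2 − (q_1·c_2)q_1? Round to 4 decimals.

c_1 = (-4, -3, -3); ‖c_1‖ = 5.8310, so q_1 = (-0.6860, -0.5145, -0.5145).
q_1·c_2 = (-0.6860)·2 + (-0.5145)·(-1) + (-0.5145)·(-4) = 1.2005.
u_2 = c_2 − 1.2005·q_1 = (2.8235, -0.3824, -3.3824).

u_2 = (2.8235, -0.3824, -3.3824)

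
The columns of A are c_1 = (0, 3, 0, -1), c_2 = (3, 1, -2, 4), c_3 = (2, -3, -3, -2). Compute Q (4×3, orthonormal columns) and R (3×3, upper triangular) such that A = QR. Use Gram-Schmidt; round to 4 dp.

Q = [[0.0000, 0.5486, 0.4289], [0.9487, 0.2377, -0.1988], [0.0000, -0.3658, -0.6488], [-0.3162, 0.7132, -0.5964]], R = [[3.1623, -0.3162, -2.2136], [0.0000, 5.4681, 0.0549], [0.0000, 0.0000, 4.5931]]

c_1 = (0, 3, 0, -1); ‖c_1‖ = 3.1623, so q_1 = (0.0000, 0.9487, 0.0000, -0.3162).
q_1·c_2 = 0.0000·3 + 0.9487·1 + 0.0000·(-2) + (-0.3162)·4 = -0.3162.
u_2 = c_2 + 0.3162·q_1 = (3.0000, 1.3000, -2.0000, 3.9000).
‖u_2‖ = 5.4681, so q_2 = (0.5486, 0.2377, -0.3658, 0.7132).
q_1·c_3 = 0.0000·2 + 0.9487·(-3) + 0.0000·(-3) + (-0.3162)·(-2) = -2.2136; q_2·c_3 = 0.5486·2 + 0.2377·(-3) + (-0.3658)·(-3) + 0.7132·(-2) = 0.0549.
u_3 = c_3 + 2.2136·q_1 − 0.0549·q_2 = (1.9699, -0.9130, -2.9799, -2.7391).
‖u_3‖ = 4.5931, so q_3 = (0.4289, -0.1988, -0.6488, -0.5964).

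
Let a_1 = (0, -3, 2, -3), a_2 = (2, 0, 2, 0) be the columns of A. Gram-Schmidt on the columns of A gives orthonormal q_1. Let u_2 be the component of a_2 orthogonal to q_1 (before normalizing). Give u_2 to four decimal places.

u_2 = (2.0000, 0.5455, 1.6364, 0.5455)

q_1 = a_1/‖a_1‖ = (0, -3, 2, -3)/4.6904 = (0.0000, -0.6396, 0.4264, -0.6396).
r_{12} = q_1·a_2 = 0.8528.
u_2 = a_2 − 0.8528·q_1 = (2.0000, 0.5455, 1.6364, 0.5455).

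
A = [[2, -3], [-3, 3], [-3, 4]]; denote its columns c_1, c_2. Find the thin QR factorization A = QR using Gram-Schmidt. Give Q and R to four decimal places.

e_1 = c_1/‖c_1‖ = (2, -3, -3)/4.6904 = (0.4264, -0.6396, -0.6396).
r_{12} = e_1·c_2 = -5.7564.
u_2 = c_2 + 5.7564·e_1 = (-0.5455, -0.6818, 0.3182).
‖u_2‖ = 0.9293, so e_2 = (-0.5869, -0.7337, 0.3424).

Q = [[0.4264, -0.5869], [-0.6396, -0.7337], [-0.6396, 0.3424]], R = [[4.6904, -5.7564], [0.0000, 0.9293]]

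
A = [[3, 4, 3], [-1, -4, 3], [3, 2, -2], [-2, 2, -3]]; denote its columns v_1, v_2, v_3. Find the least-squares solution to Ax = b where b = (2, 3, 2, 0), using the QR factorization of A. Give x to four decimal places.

v_1 = (3, -1, 3, -2); ‖v_1‖ = 4.7958, so e_1 = (0.6255, -0.2085, 0.6255, -0.4170).
e_1·v_2 = 0.6255·4 + (-0.2085)·(-4) + 0.6255·2 + (-0.4170)·2 = 3.7533.
u_2 = v_2 − 3.7533·e_1 = (1.6522, -3.2174, -0.3478, 3.5652).
‖u_2‖ = 5.0905, so e_2 = (0.3246, -0.6320, -0.0683, 0.7004).
e_1·v_3 = 0.6255·3 + (-0.2085)·3 + 0.6255·(-2) + (-0.4170)·(-3) = 1.2511; e_2·v_3 = 0.3246·3 + (-0.6320)·3 + (-0.0683)·(-2) + 0.7004·(-3) = -2.8869.
u_3 = v_3 − 1.2511·e_1 + 2.8869·e_2 = (3.1544, 1.4362, -2.9799, -0.4564).
‖u_3‖ = 4.5935, so e_3 = (0.6867, 0.3127, -0.6487, -0.0994).
Qᵀb = (1.8766, -1.3837, 1.0140).
Back-substitute: x_3 = 1.0140/4.5935 = 0.2207.
x_2 = (-1.3837 + 2.8869·0.2207)/5.0905 = -0.1466.
x_1 = (1.8766 − 3.7533·(-0.1466) − 1.2511·0.2207)/4.7958 = 0.4485.

x = (0.4485, -0.1466, 0.2207)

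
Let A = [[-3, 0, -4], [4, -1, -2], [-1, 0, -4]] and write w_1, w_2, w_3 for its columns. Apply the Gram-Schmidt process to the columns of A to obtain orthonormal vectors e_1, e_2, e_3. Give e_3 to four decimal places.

e_1 = w_1/‖w_1‖ = (-3, 4, -1)/5.0990 = (-0.5883, 0.7845, -0.1961).
r_{12} = e_1·w_2 = -0.7845.
u_2 = w_2 + 0.7845·e_1 = (-0.4615, -0.3846, -0.1538).
‖u_2‖ = 0.6202, so e_2 = (-0.7442, -0.6202, -0.2481).
r_{13} = e_1·w_3 = 1.5689; r_{23} = e_2·w_3 = 5.2095.
u_3 = w_3 − 1.5689·e_1 − 5.2095·e_2 = (0.8000, 0.0000, -2.4000).
‖u_3‖ = 2.5298, so e_3 = (0.3162, 0.0000, -0.9487).

e_3 = (0.3162, 0.0000, -0.9487)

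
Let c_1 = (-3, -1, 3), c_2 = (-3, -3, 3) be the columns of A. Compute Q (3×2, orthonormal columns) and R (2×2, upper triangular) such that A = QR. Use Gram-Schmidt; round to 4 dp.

c_1 = (-3, -1, 3); ‖c_1‖ = 4.3589, so q_1 = (-0.6882, -0.2294, 0.6882).
q_1·c_2 = (-0.6882)·(-3) + (-0.2294)·(-3) + 0.6882·3 = 4.8177.
u_2 = c_2 − 4.8177·q_1 = (0.3158, -1.8947, -0.3158).
‖u_2‖ = 1.9467, so q_2 = (0.1622, -0.9733, -0.1622).

Q = [[-0.6882, 0.1622], [-0.2294, -0.9733], [0.6882, -0.1622]], R = [[4.3589, 4.8177], [0.0000, 1.9467]]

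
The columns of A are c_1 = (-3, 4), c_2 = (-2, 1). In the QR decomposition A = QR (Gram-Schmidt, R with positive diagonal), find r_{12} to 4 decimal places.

r_{12} = 2.0000

e_1 = c_1/‖c_1‖ = (-3, 4)/5.0000 = (-0.6000, 0.8000).
r_{12} = e_1·c_2 = 2.0000.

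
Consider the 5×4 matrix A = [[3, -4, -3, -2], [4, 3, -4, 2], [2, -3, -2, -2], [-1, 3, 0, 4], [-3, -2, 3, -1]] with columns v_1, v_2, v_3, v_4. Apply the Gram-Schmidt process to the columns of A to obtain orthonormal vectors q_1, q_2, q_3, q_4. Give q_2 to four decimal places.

q_2 = (-0.5512, 0.4837, -0.4162, 0.4274, -0.3262)

q_1 = v_1/‖v_1‖ = (3, 4, 2, -1, -3)/6.2450 = (0.4804, 0.6405, 0.3203, -0.1601, -0.4804).
r_{12} = q_1·v_2 = -0.4804.
u_2 = v_2 + 0.4804·q_1 = (-3.7692, 3.3077, -2.8462, 2.9231, -2.2308).
‖u_2‖ = 6.8388, so q_2 = (-0.5512, 0.4837, -0.4162, 0.4274, -0.3262).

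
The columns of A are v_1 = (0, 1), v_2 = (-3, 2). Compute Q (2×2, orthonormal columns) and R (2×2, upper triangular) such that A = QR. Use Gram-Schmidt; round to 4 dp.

v_1 = (0, 1); ‖v_1‖ = 1.0000, so q_1 = (0.0000, 1.0000).
q_1·v_2 = 0.0000·(-3) + 1.0000·2 = 2.0000.
u_2 = v_2 − 2.0000·q_1 = (-3.0000, 0.0000).
‖u_2‖ = 3.0000, so q_2 = (-1.0000, 0.0000).

Q = [[0.0000, -1.0000], [1.0000, 0.0000]], R = [[1.0000, 2.0000], [0.0000, 3.0000]]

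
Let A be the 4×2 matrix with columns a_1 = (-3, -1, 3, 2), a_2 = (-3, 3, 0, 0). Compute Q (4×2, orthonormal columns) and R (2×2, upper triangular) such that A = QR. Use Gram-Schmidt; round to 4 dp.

a_1 = (-3, -1, 3, 2); ‖a_1‖ = 4.7958, so e_1 = (-0.6255, -0.2085, 0.6255, 0.4170).
e_1·a_2 = (-0.6255)·(-3) + (-0.2085)·3 + 0.6255·0 + 0.4170·0 = 1.2511.
u_2 = a_2 − 1.2511·e_1 = (-2.2174, 3.2609, -0.7826, -0.5217).
‖u_2‖ = 4.0540, so e_2 = (-0.5470, 0.8044, -0.1930, -0.1287).

Q = [[-0.6255, -0.5470], [-0.2085, 0.8044], [0.6255, -0.1930], [0.4170, -0.1287]], R = [[4.7958, 1.2511], [0.0000, 4.0540]]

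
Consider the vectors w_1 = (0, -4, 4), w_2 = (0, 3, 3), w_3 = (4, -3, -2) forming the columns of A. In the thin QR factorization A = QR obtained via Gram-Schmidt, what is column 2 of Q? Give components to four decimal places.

q_2 = (0.0000, 0.7071, 0.7071)

w_1 = (0, -4, 4); ‖w_1‖ = 5.6569, so q_1 = (0.0000, -0.7071, 0.7071).
q_1·w_2 = 0.0000·0 + (-0.7071)·3 + 0.7071·3 = 0.0000.
u_2 = w_2 + 0.0000·q_1 = (0.0000, 3.0000, 3.0000).
‖u_2‖ = 4.2426, so q_2 = (0.0000, 0.7071, 0.7071).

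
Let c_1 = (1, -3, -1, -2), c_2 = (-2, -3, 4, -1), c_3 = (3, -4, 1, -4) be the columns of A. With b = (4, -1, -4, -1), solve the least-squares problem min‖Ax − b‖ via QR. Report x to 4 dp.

x = (0.7009, -0.9354, 0.3256)

q_1 = c_1/‖c_1‖ = (1, -3, -1, -2)/3.8730 = (0.2582, -0.7746, -0.2582, -0.5164).
r_{12} = q_1·c_2 = 1.2910.
u_2 = c_2 − 1.2910·q_1 = (-2.3333, -2.0000, 4.3333, -0.3333).
‖u_2‖ = 5.3229, so q_2 = (-0.4384, -0.3757, 0.8141, -0.0626).
r_{13} = q_1·c_3 = 5.6804; r_{23} = q_2·c_3 = 1.2524.
u_3 = c_3 − 5.6804·q_1 − 1.2524·q_2 = (2.0824, 0.8706, 1.4471, -0.9882).
‖u_3‖ = 2.8574, so q_3 = (0.7288, 0.3047, 0.5064, -0.3459).
Qᵀb = (3.3566, -4.5714, 0.9305).
Back-substitute: x_3 = 0.9305/2.8574 = 0.3256.
x_2 = (-4.5714 − 1.2524·0.3256)/5.3229 = -0.9354.
x_1 = (3.3566 − 1.2910·(-0.9354) − 5.6804·0.3256)/3.8730 = 0.7009.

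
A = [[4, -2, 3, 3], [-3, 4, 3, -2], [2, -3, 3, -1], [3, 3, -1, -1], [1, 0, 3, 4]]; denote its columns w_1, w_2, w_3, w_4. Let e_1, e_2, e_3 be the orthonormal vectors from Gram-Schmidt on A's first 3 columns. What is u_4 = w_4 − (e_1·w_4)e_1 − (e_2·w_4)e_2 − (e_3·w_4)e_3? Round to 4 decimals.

e_1 = w_1/‖w_1‖ = (4, -3, 2, 3, 1)/6.2450 = (0.6405, -0.4804, 0.3203, 0.4804, 0.1601).
r_{12} = e_1·w_2 = -2.7222.
u_2 = w_2 + 2.7222·e_1 = (-0.2564, 2.6923, -2.1282, 4.3077, 0.4359).
‖u_2‖ = 5.5308, so e_2 = (-0.0464, 0.4868, -0.3848, 0.7789, 0.0788).
r_{13} = e_1·w_3 = 1.4412; r_{23} = e_2·w_3 = -0.3755.
u_3 = w_3 − 1.4412·e_1 + 0.3755·e_2 = (2.0595, 3.8751, 2.3940, -1.3998, 2.7988).
‖u_3‖ = 5.8976, so e_3 = (0.3492, 0.6571, 0.4059, -0.2374, 0.4746).
r_{14} = e_1·w_4 = 2.7222; r_{24} = e_2·w_4 = -1.1915; r_{34} = e_3·w_4 = 1.4632.
u_4 = w_4 − 2.7222·e_1 + 1.1915·e_2 − 1.4632·e_3 = (0.6902, -1.0737, -2.9242, -1.0324, 2.9636).

u_4 = (0.6902, -1.0737, -2.9242, -1.0324, 2.9636)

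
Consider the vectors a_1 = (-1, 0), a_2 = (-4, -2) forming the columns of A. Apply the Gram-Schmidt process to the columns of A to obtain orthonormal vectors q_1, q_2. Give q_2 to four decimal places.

q_2 = (0.0000, -1.0000)

q_1 = a_1/‖a_1‖ = (-1, 0)/1.0000 = (-1.0000, 0.0000).
r_{12} = q_1·a_2 = 4.0000.
u_2 = a_2 − 4.0000·q_1 = (0.0000, -2.0000).
‖u_2‖ = 2.0000, so q_2 = (0.0000, -1.0000).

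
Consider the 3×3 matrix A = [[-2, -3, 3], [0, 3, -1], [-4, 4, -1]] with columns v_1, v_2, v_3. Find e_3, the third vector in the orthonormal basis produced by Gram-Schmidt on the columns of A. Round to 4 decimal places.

v_1 = (-2, 0, -4); ‖v_1‖ = 4.4721, so e_1 = (-0.4472, 0.0000, -0.8944).
e_1·v_2 = (-0.4472)·(-3) + 0.0000·3 + (-0.8944)·4 = -2.2361.
u_2 = v_2 + 2.2361·e_1 = (-4.0000, 3.0000, 2.0000).
‖u_2‖ = 5.3852, so e_2 = (-0.7428, 0.5571, 0.3714).
e_1·v_3 = (-0.4472)·3 + 0.0000·(-1) + (-0.8944)·(-1) = -0.4472; e_2·v_3 = (-0.7428)·3 + 0.5571·(-1) + 0.3714·(-1) = -3.1568.
u_3 = v_3 + 0.4472·e_1 + 3.1568·e_2 = (0.4552, 0.7586, -0.2276).
‖u_3‖ = 0.9135, so e_3 = (0.4983, 0.8305, -0.2491).

e_3 = (0.4983, 0.8305, -0.2491)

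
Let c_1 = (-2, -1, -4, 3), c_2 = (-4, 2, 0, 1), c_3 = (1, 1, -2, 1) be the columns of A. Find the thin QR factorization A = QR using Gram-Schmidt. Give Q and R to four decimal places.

c_1 = (-2, -1, -4, 3); ‖c_1‖ = 5.4772, so q_1 = (-0.3651, -0.1826, -0.7303, 0.5477).
q_1·c_2 = (-0.3651)·(-4) + (-0.1826)·2 + (-0.7303)·0 + 0.5477·1 = 1.6432.
u_2 = c_2 − 1.6432·q_1 = (-3.4000, 2.3000, 1.2000, 0.1000).
‖u_2‖ = 4.2778, so q_2 = (-0.7948, 0.5377, 0.2805, 0.0234).
q_1·c_3 = (-0.3651)·1 + (-0.1826)·1 + (-0.7303)·(-2) + 0.5477·1 = 1.4606; q_2·c_3 = (-0.7948)·1 + 0.5377·1 + 0.2805·(-2) + 0.0234·1 = -0.7948.
u_3 = c_3 − 1.4606·q_1 + 0.7948·q_2 = (0.9016, 1.6940, -0.7104, 0.2186).
‖u_3‖ = 2.0579, so q_3 = (0.4381, 0.8232, -0.3452, 0.1062).

Q = [[-0.3651, -0.7948, 0.4381], [-0.1826, 0.5377, 0.8232], [-0.7303, 0.2805, -0.3452], [0.5477, 0.0234, 0.1062]], R = [[5.4772, 1.6432, 1.4606], [0.0000, 4.2778, -0.7948], [0.0000, 0.0000, 2.0579]]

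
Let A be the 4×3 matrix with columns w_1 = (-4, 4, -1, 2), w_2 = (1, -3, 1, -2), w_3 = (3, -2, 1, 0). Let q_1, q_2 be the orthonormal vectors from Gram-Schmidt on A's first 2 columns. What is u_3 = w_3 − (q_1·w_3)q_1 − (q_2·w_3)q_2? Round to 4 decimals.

u_3 = (-0.0614, -0.1842, 0.7018, 0.5965)

q_1 = w_1/‖w_1‖ = (-4, 4, -1, 2)/6.0828 = (-0.6576, 0.6576, -0.1644, 0.3288).
r_{12} = q_1·w_2 = -3.4524.
u_2 = w_2 + 3.4524·q_1 = (-1.2703, -0.7297, 0.4324, -0.8649).
‖u_2‖ = 1.7553, so q_2 = (-0.7237, -0.4157, 0.2464, -0.4927).
r_{13} = q_1·w_3 = -3.4524; r_{23} = q_2·w_3 = -1.0932.
u_3 = w_3 + 3.4524·q_1 + 1.0932·q_2 = (-0.0614, -0.1842, 0.7018, 0.5965).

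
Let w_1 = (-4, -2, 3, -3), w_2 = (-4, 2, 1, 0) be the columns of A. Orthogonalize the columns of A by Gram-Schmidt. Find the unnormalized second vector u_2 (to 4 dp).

w_1 = (-4, -2, 3, -3); ‖w_1‖ = 6.1644, so e_1 = (-0.6489, -0.3244, 0.4867, -0.4867).
e_1·w_2 = (-0.6489)·(-4) + (-0.3244)·2 + 0.4867·1 + (-0.4867)·0 = 2.4333.
u_2 = w_2 − 2.4333·e_1 = (-2.4211, 2.7895, -0.1842, 1.1842).

u_2 = (-2.4211, 2.7895, -0.1842, 1.1842)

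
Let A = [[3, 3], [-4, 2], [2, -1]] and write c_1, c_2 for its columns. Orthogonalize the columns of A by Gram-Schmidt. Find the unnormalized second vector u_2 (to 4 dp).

c_1 = (3, -4, 2); ‖c_1‖ = 5.3852, so e_1 = (0.5571, -0.7428, 0.3714).
e_1·c_2 = 0.5571·3 + (-0.7428)·2 + 0.3714·(-1) = -0.1857.
u_2 = c_2 + 0.1857·e_1 = (3.1034, 1.8621, -0.9310).

u_2 = (3.1034, 1.8621, -0.9310)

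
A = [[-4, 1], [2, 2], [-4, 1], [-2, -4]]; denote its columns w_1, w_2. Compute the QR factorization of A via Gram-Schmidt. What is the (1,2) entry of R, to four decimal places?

w_1 = (-4, 2, -4, -2); ‖w_1‖ = 6.3246, so e_1 = (-0.6325, 0.3162, -0.6325, -0.3162).
r_{12} = e_1·w_2 = 0.6325.

r_{12} = 0.6325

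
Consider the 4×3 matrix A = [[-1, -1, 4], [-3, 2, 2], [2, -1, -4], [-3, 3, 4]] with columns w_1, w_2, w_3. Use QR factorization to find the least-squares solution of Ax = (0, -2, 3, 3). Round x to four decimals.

w_1 = (-1, -3, 2, -3); ‖w_1‖ = 4.7958, so e_1 = (-0.2085, -0.6255, 0.4170, -0.6255).
e_1·w_2 = (-0.2085)·(-1) + (-0.6255)·2 + 0.4170·(-1) + (-0.6255)·3 = -3.3362.
u_2 = w_2 + 3.3362·e_1 = (-1.6957, -0.0870, 0.3913, 0.9130).
‖u_2‖ = 1.9671, so e_2 = (-0.8620, -0.0442, 0.1989, 0.4642).
e_1·w_3 = (-0.2085)·4 + (-0.6255)·2 + 0.4170·(-4) + (-0.6255)·4 = -6.2554; e_2·w_3 = (-0.8620)·4 + (-0.0442)·2 + 0.1989·(-4) + 0.4642·4 = -2.4755.
u_3 = w_3 + 6.2554·e_1 + 2.4755·e_2 = (0.5618, -2.0225, -0.8989, 1.2360).
‖u_3‖ = 2.5965, so e_3 = (0.2164, -0.7789, -0.3462, 0.4760).
Qᵀb = (0.6255, 2.0776, 1.9473).
Back-substitute: x_3 = 1.9473/2.5965 = 0.7500.
x_2 = (2.0776 + 2.4755·0.7500)/1.9671 = 2.0000.
x_1 = (0.6255 + 3.3362·2.0000 + 6.2554·0.7500)/4.7958 = 2.5000.

x = (2.5000, 2.0000, 0.7500)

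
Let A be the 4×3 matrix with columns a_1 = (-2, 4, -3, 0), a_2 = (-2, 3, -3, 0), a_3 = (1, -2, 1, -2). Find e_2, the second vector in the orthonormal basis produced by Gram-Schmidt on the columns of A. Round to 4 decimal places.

e_1 = a_1/‖a_1‖ = (-2, 4, -3, 0)/5.3852 = (-0.3714, 0.7428, -0.5571, 0.0000).
r_{12} = e_1·a_2 = 4.6424.
u_2 = a_2 − 4.6424·e_1 = (-0.2759, -0.4483, -0.4138, 0.0000).
‖u_2‖ = 0.6695, so e_2 = (-0.4120, -0.6695, -0.6180, 0.0000).

e_2 = (-0.4120, -0.6695, -0.6180, 0.0000)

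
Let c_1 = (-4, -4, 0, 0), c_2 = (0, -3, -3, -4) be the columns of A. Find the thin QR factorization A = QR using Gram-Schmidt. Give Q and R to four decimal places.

q_1 = c_1/‖c_1‖ = (-4, -4, 0, 0)/5.6569 = (-0.7071, -0.7071, 0.0000, 0.0000).
r_{12} = q_1·c_2 = 2.1213.
u_2 = c_2 − 2.1213·q_1 = (1.5000, -1.5000, -3.0000, -4.0000).
‖u_2‖ = 5.4314, so q_2 = (0.2762, -0.2762, -0.5523, -0.7365).

Q = [[-0.7071, 0.2762], [-0.7071, -0.2762], [0.0000, -0.5523], [0.0000, -0.7365]], R = [[5.6569, 2.1213], [0.0000, 5.4314]]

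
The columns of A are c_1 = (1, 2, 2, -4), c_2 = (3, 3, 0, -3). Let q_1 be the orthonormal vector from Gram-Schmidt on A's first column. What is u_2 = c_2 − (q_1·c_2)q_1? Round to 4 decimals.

u_2 = (2.1600, 1.3200, -1.6800, 0.3600)

c_1 = (1, 2, 2, -4); ‖c_1‖ = 5.0000, so q_1 = (0.2000, 0.4000, 0.4000, -0.8000).
q_1·c_2 = 0.2000·3 + 0.4000·3 + 0.4000·0 + (-0.8000)·(-3) = 4.2000.
u_2 = c_2 − 4.2000·q_1 = (2.1600, 1.3200, -1.6800, 0.3600).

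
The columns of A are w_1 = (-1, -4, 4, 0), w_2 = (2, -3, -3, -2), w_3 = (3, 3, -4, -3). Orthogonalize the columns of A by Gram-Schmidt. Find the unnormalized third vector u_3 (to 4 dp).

w_1 = (-1, -4, 4, 0); ‖w_1‖ = 5.7446, so q_1 = (-0.1741, -0.6963, 0.6963, 0.0000).
q_1·w_2 = (-0.1741)·2 + (-0.6963)·(-3) + 0.6963·(-3) + 0.0000·(-2) = -0.3482.
u_2 = w_2 + 0.3482·q_1 = (1.9394, -3.2424, -2.7576, -2.0000).
‖u_2‖ = 5.0871, so q_2 = (0.3812, -0.6374, -0.5421, -0.3931).
q_1·w_3 = (-0.1741)·3 + (-0.6963)·3 + 0.6963·(-4) + 0.0000·(-3) = -5.3964; q_2·w_3 = 0.3812·3 + (-0.6374)·3 + (-0.5421)·(-4) + (-0.3931)·(-3) = 2.5793.
u_3 = w_3 + 5.3964·q_1 − 2.5793·q_2 = (1.0773, 0.8864, 1.1557, -1.9859).

u_3 = (1.0773, 0.8864, 1.1557, -1.9859)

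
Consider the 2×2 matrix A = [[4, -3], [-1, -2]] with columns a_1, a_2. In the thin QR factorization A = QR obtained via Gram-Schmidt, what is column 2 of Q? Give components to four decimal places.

e_2 = (-0.2425, -0.9701)

e_1 = a_1/‖a_1‖ = (4, -1)/4.1231 = (0.9701, -0.2425).
r_{12} = e_1·a_2 = -2.4254.
u_2 = a_2 + 2.4254·e_1 = (-0.6471, -2.5882).
‖u_2‖ = 2.6679, so e_2 = (-0.2425, -0.9701).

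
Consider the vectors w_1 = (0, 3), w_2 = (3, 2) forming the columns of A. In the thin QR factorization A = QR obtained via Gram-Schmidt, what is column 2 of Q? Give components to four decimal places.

q_1 = w_1/‖w_1‖ = (0, 3)/3.0000 = (0.0000, 1.0000).
r_{12} = q_1·w_2 = 2.0000.
u_2 = w_2 − 2.0000·q_1 = (3.0000, 0.0000).
‖u_2‖ = 3.0000, so q_2 = (1.0000, 0.0000).

q_2 = (1.0000, 0.0000)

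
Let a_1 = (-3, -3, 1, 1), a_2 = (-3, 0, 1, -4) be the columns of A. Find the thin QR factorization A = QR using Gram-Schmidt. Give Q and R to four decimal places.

a_1 = (-3, -3, 1, 1); ‖a_1‖ = 4.4721, so e_1 = (-0.6708, -0.6708, 0.2236, 0.2236).
e_1·a_2 = (-0.6708)·(-3) + (-0.6708)·0 + 0.2236·1 + 0.2236·(-4) = 1.3416.
u_2 = a_2 − 1.3416·e_1 = (-2.1000, 0.9000, 0.7000, -4.3000).
‖u_2‖ = 4.9193, so e_2 = (-0.4269, 0.1830, 0.1423, -0.8741).

Q = [[-0.6708, -0.4269], [-0.6708, 0.1830], [0.2236, 0.1423], [0.2236, -0.8741]], R = [[4.4721, 1.3416], [0.0000, 4.9193]]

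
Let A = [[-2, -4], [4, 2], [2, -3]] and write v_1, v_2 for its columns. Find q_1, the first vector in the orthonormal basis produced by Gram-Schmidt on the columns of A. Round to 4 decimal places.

q_1 = v_1/‖v_1‖ = (-2, 4, 2)/4.8990 = (-0.4082, 0.8165, 0.4082).

q_1 = (-0.4082, 0.8165, 0.4082)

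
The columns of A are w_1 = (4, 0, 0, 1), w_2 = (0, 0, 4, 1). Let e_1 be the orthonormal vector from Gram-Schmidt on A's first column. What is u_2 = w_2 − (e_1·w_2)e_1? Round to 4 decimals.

u_2 = (-0.2353, 0.0000, 4.0000, 0.9412)

w_1 = (4, 0, 0, 1); ‖w_1‖ = 4.1231, so e_1 = (0.9701, 0.0000, 0.0000, 0.2425).
e_1·w_2 = 0.9701·0 + 0.0000·0 + 0.0000·4 + 0.2425·1 = 0.2425.
u_2 = w_2 − 0.2425·e_1 = (-0.2353, 0.0000, 4.0000, 0.9412).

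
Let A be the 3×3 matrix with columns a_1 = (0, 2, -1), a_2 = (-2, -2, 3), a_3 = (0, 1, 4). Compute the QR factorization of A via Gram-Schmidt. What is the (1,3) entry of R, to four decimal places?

r_{13} = -0.8944

e_1 = a_1/‖a_1‖ = (0, 2, -1)/2.2361 = (0.0000, 0.8944, -0.4472).
r_{13} = e_1·a_3 = -0.8944.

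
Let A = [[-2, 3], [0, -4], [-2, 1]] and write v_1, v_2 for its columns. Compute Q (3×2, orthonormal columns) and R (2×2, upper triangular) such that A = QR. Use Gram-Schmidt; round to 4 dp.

e_1 = v_1/‖v_1‖ = (-2, 0, -2)/2.8284 = (-0.7071, 0.0000, -0.7071).
r_{12} = e_1·v_2 = -2.8284.
u_2 = v_2 + 2.8284·e_1 = (1.0000, -4.0000, -1.0000).
‖u_2‖ = 4.2426, so e_2 = (0.2357, -0.9428, -0.2357).

Q = [[-0.7071, 0.2357], [0.0000, -0.9428], [-0.7071, -0.2357]], R = [[2.8284, -2.8284], [0.0000, 4.2426]]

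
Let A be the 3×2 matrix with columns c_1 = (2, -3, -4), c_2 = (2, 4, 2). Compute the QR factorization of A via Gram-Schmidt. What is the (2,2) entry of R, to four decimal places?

c_1 = (2, -3, -4); ‖c_1‖ = 5.3852, so e_1 = (0.3714, -0.5571, -0.7428).
e_1·c_2 = 0.3714·2 + (-0.5571)·4 + (-0.7428)·2 = -2.9711.
u_2 = c_2 + 2.9711·e_1 = (3.1034, 2.3448, -0.2069).
r_{22} = ‖u_2‖ = 3.8952.

r_{22} = 3.8952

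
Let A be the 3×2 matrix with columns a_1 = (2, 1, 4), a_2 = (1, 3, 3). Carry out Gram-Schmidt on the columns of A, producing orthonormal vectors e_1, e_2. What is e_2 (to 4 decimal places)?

e_2 = (-0.2705, 0.9571, -0.1040)

e_1 = a_1/‖a_1‖ = (2, 1, 4)/4.5826 = (0.4364, 0.2182, 0.8729).
r_{12} = e_1·a_2 = 3.7097.
u_2 = a_2 − 3.7097·e_1 = (-0.6190, 2.1905, -0.2381).
‖u_2‖ = 2.2887, so e_2 = (-0.2705, 0.9571, -0.1040).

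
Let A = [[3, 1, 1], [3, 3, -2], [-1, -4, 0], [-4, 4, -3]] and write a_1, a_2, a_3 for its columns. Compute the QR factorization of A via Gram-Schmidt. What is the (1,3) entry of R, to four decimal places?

q_1 = a_1/‖a_1‖ = (3, 3, -1, -4)/5.9161 = (0.5071, 0.5071, -0.1690, -0.6761).
r_{13} = q_1·a_3 = 1.5213.

r_{13} = 1.5213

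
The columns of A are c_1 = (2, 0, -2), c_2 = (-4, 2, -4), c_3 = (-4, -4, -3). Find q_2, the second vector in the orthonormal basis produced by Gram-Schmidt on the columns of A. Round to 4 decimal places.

q_2 = (-0.6667, 0.3333, -0.6667)

c_1 = (2, 0, -2); ‖c_1‖ = 2.8284, so q_1 = (0.7071, 0.0000, -0.7071).
q_1·c_2 = 0.7071·(-4) + 0.0000·2 + (-0.7071)·(-4) = 0.0000.
u_2 = c_2 + 0.0000·q_1 = (-4.0000, 2.0000, -4.0000).
‖u_2‖ = 6.0000, so q_2 = (-0.6667, 0.3333, -0.6667).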